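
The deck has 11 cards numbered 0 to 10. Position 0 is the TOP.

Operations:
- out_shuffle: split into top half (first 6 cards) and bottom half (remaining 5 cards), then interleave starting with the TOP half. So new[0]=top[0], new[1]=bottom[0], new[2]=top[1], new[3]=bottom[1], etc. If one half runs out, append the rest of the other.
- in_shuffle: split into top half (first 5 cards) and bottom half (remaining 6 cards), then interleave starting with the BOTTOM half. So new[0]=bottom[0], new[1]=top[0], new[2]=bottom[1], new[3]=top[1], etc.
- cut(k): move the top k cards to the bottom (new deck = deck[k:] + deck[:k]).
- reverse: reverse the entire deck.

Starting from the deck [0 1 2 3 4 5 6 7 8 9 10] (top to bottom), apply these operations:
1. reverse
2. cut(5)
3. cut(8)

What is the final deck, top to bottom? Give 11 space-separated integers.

Answer: 8 7 6 5 4 3 2 1 0 10 9

Derivation:
After op 1 (reverse): [10 9 8 7 6 5 4 3 2 1 0]
After op 2 (cut(5)): [5 4 3 2 1 0 10 9 8 7 6]
After op 3 (cut(8)): [8 7 6 5 4 3 2 1 0 10 9]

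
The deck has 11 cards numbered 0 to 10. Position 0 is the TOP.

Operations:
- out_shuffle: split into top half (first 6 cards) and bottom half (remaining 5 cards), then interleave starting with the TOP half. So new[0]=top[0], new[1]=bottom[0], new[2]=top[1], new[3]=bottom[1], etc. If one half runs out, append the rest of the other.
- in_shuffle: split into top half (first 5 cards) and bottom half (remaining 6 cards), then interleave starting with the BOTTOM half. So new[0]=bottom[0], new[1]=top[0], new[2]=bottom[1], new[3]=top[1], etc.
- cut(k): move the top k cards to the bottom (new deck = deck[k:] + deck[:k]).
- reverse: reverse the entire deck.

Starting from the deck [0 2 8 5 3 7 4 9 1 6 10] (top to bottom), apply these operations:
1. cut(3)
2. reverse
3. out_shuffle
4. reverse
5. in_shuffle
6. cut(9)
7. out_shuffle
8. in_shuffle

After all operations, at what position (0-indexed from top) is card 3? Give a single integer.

Answer: 4

Derivation:
After op 1 (cut(3)): [5 3 7 4 9 1 6 10 0 2 8]
After op 2 (reverse): [8 2 0 10 6 1 9 4 7 3 5]
After op 3 (out_shuffle): [8 9 2 4 0 7 10 3 6 5 1]
After op 4 (reverse): [1 5 6 3 10 7 0 4 2 9 8]
After op 5 (in_shuffle): [7 1 0 5 4 6 2 3 9 10 8]
After op 6 (cut(9)): [10 8 7 1 0 5 4 6 2 3 9]
After op 7 (out_shuffle): [10 4 8 6 7 2 1 3 0 9 5]
After op 8 (in_shuffle): [2 10 1 4 3 8 0 6 9 7 5]
Card 3 is at position 4.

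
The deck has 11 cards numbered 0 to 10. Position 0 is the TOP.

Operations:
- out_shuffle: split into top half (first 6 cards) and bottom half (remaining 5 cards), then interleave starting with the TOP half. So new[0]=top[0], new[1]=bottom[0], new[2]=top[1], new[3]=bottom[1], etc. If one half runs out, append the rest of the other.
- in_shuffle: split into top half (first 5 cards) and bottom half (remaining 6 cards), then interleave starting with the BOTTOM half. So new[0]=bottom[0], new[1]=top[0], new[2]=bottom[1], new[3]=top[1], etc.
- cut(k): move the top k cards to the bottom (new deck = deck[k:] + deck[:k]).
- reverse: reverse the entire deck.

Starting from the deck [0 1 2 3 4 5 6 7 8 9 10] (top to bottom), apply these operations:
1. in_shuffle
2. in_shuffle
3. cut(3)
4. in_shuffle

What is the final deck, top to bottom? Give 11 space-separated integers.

Answer: 4 0 7 3 10 6 2 9 5 1 8

Derivation:
After op 1 (in_shuffle): [5 0 6 1 7 2 8 3 9 4 10]
After op 2 (in_shuffle): [2 5 8 0 3 6 9 1 4 7 10]
After op 3 (cut(3)): [0 3 6 9 1 4 7 10 2 5 8]
After op 4 (in_shuffle): [4 0 7 3 10 6 2 9 5 1 8]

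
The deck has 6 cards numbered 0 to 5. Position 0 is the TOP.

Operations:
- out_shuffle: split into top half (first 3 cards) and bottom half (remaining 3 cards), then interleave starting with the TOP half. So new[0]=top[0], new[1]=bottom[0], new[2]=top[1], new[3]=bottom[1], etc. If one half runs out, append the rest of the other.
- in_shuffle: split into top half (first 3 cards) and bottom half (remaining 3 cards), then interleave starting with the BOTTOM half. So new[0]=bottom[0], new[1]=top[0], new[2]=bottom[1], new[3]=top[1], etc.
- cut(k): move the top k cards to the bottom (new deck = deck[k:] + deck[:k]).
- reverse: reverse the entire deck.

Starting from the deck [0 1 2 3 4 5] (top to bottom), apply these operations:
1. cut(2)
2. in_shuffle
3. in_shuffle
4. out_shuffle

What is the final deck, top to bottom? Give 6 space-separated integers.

After op 1 (cut(2)): [2 3 4 5 0 1]
After op 2 (in_shuffle): [5 2 0 3 1 4]
After op 3 (in_shuffle): [3 5 1 2 4 0]
After op 4 (out_shuffle): [3 2 5 4 1 0]

Answer: 3 2 5 4 1 0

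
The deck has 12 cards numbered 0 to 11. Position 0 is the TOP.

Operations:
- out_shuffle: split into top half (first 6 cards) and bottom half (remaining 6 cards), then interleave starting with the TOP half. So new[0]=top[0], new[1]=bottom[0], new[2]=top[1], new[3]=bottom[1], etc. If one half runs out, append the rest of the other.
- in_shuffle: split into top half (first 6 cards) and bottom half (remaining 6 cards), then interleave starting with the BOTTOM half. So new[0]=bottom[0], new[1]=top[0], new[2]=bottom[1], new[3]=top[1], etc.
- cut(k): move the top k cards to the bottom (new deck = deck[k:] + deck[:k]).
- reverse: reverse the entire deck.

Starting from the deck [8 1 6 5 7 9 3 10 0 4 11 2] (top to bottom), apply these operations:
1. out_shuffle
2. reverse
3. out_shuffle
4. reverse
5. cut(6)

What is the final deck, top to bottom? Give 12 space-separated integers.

After op 1 (out_shuffle): [8 3 1 10 6 0 5 4 7 11 9 2]
After op 2 (reverse): [2 9 11 7 4 5 0 6 10 1 3 8]
After op 3 (out_shuffle): [2 0 9 6 11 10 7 1 4 3 5 8]
After op 4 (reverse): [8 5 3 4 1 7 10 11 6 9 0 2]
After op 5 (cut(6)): [10 11 6 9 0 2 8 5 3 4 1 7]

Answer: 10 11 6 9 0 2 8 5 3 4 1 7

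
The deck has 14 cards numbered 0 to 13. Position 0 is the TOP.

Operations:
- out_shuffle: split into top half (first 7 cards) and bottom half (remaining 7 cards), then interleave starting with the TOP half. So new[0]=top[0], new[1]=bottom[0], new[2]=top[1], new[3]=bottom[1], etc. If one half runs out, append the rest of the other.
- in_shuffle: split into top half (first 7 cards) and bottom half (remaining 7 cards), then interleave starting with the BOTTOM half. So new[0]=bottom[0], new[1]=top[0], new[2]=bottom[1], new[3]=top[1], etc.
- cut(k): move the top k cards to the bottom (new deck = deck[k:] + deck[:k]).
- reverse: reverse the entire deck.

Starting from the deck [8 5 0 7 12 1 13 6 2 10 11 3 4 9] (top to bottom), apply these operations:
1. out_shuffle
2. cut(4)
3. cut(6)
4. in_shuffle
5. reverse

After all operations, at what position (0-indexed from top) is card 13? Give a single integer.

After op 1 (out_shuffle): [8 6 5 2 0 10 7 11 12 3 1 4 13 9]
After op 2 (cut(4)): [0 10 7 11 12 3 1 4 13 9 8 6 5 2]
After op 3 (cut(6)): [1 4 13 9 8 6 5 2 0 10 7 11 12 3]
After op 4 (in_shuffle): [2 1 0 4 10 13 7 9 11 8 12 6 3 5]
After op 5 (reverse): [5 3 6 12 8 11 9 7 13 10 4 0 1 2]
Card 13 is at position 8.

Answer: 8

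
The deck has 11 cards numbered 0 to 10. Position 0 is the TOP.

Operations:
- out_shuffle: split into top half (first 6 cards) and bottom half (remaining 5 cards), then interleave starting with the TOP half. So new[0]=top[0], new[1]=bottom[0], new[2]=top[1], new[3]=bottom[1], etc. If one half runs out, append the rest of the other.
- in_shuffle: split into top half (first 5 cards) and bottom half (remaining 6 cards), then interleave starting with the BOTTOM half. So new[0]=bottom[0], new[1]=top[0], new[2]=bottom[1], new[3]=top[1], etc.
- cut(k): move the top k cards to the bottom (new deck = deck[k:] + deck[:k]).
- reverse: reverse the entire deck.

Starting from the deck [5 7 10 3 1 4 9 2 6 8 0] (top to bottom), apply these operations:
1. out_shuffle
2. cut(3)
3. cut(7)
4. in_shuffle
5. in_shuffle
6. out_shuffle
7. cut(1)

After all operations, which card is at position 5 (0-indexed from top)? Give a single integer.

Answer: 4

Derivation:
After op 1 (out_shuffle): [5 9 7 2 10 6 3 8 1 0 4]
After op 2 (cut(3)): [2 10 6 3 8 1 0 4 5 9 7]
After op 3 (cut(7)): [4 5 9 7 2 10 6 3 8 1 0]
After op 4 (in_shuffle): [10 4 6 5 3 9 8 7 1 2 0]
After op 5 (in_shuffle): [9 10 8 4 7 6 1 5 2 3 0]
After op 6 (out_shuffle): [9 1 10 5 8 2 4 3 7 0 6]
After op 7 (cut(1)): [1 10 5 8 2 4 3 7 0 6 9]
Position 5: card 4.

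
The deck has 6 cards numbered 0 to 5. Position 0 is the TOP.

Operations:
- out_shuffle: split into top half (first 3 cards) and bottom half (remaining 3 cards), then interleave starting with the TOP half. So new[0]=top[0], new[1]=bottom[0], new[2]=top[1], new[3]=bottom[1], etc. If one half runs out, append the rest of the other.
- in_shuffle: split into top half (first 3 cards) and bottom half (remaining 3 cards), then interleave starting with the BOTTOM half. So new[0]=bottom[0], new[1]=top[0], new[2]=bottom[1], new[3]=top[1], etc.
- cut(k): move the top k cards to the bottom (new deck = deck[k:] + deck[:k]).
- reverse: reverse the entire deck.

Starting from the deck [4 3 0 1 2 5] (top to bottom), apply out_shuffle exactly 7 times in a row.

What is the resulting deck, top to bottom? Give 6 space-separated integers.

After op 1 (out_shuffle): [4 1 3 2 0 5]
After op 2 (out_shuffle): [4 2 1 0 3 5]
After op 3 (out_shuffle): [4 0 2 3 1 5]
After op 4 (out_shuffle): [4 3 0 1 2 5]
After op 5 (out_shuffle): [4 1 3 2 0 5]
After op 6 (out_shuffle): [4 2 1 0 3 5]
After op 7 (out_shuffle): [4 0 2 3 1 5]

Answer: 4 0 2 3 1 5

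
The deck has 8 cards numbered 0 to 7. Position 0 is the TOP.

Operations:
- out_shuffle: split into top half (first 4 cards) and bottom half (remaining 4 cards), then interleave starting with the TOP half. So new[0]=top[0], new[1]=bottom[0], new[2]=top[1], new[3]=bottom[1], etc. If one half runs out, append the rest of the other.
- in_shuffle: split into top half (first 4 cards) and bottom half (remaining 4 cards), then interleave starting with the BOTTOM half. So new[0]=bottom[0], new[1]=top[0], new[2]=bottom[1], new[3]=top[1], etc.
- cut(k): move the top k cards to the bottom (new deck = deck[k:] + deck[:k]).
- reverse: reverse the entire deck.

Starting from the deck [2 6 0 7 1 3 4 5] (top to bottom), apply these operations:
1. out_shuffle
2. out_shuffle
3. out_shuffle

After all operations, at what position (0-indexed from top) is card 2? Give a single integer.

After op 1 (out_shuffle): [2 1 6 3 0 4 7 5]
After op 2 (out_shuffle): [2 0 1 4 6 7 3 5]
After op 3 (out_shuffle): [2 6 0 7 1 3 4 5]
Card 2 is at position 0.

Answer: 0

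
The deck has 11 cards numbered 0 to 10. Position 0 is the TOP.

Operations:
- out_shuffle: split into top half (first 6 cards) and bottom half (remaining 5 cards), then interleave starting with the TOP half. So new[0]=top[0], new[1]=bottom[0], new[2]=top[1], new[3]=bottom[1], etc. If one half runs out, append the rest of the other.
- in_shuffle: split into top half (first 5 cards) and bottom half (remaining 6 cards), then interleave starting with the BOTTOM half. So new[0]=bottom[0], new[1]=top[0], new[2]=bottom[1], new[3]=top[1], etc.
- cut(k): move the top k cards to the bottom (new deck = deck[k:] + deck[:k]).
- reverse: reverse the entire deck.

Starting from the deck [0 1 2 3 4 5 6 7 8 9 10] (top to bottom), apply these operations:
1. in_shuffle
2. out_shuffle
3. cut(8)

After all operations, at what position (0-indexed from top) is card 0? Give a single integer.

Answer: 5

Derivation:
After op 1 (in_shuffle): [5 0 6 1 7 2 8 3 9 4 10]
After op 2 (out_shuffle): [5 8 0 3 6 9 1 4 7 10 2]
After op 3 (cut(8)): [7 10 2 5 8 0 3 6 9 1 4]
Card 0 is at position 5.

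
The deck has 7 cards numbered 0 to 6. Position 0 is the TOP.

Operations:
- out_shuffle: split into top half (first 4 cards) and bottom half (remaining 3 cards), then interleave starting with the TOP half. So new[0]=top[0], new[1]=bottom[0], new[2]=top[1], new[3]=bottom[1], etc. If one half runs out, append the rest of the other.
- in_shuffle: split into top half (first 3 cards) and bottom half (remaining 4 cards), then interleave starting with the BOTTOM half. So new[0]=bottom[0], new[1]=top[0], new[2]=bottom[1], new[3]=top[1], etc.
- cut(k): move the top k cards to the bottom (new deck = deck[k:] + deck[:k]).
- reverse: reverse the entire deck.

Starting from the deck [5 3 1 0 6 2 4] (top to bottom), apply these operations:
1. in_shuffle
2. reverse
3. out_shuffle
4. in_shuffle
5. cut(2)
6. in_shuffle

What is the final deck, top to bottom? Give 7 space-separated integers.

Answer: 1 2 3 6 5 0 4

Derivation:
After op 1 (in_shuffle): [0 5 6 3 2 1 4]
After op 2 (reverse): [4 1 2 3 6 5 0]
After op 3 (out_shuffle): [4 6 1 5 2 0 3]
After op 4 (in_shuffle): [5 4 2 6 0 1 3]
After op 5 (cut(2)): [2 6 0 1 3 5 4]
After op 6 (in_shuffle): [1 2 3 6 5 0 4]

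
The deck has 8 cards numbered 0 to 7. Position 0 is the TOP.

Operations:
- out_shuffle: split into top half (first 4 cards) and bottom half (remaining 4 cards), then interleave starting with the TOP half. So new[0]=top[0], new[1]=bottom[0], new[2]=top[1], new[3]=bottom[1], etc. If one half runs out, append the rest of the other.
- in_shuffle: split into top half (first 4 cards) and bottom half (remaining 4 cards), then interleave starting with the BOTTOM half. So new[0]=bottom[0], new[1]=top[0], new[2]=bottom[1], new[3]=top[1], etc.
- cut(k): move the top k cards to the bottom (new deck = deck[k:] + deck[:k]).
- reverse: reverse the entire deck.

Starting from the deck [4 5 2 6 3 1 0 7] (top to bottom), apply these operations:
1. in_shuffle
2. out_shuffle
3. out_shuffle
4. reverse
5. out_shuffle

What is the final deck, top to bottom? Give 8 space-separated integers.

After op 1 (in_shuffle): [3 4 1 5 0 2 7 6]
After op 2 (out_shuffle): [3 0 4 2 1 7 5 6]
After op 3 (out_shuffle): [3 1 0 7 4 5 2 6]
After op 4 (reverse): [6 2 5 4 7 0 1 3]
After op 5 (out_shuffle): [6 7 2 0 5 1 4 3]

Answer: 6 7 2 0 5 1 4 3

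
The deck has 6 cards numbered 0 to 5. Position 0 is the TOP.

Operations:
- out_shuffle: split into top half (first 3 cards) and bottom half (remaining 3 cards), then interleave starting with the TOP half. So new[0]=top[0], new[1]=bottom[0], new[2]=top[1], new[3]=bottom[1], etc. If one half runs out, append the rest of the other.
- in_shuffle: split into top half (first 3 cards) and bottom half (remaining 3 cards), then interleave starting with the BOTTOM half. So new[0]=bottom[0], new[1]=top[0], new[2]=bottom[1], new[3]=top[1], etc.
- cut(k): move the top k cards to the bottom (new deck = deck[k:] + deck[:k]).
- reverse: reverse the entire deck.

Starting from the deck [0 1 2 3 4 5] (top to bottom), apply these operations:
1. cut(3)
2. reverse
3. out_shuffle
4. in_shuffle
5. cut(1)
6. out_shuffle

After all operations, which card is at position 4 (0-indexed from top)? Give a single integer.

Answer: 5

Derivation:
After op 1 (cut(3)): [3 4 5 0 1 2]
After op 2 (reverse): [2 1 0 5 4 3]
After op 3 (out_shuffle): [2 5 1 4 0 3]
After op 4 (in_shuffle): [4 2 0 5 3 1]
After op 5 (cut(1)): [2 0 5 3 1 4]
After op 6 (out_shuffle): [2 3 0 1 5 4]
Position 4: card 5.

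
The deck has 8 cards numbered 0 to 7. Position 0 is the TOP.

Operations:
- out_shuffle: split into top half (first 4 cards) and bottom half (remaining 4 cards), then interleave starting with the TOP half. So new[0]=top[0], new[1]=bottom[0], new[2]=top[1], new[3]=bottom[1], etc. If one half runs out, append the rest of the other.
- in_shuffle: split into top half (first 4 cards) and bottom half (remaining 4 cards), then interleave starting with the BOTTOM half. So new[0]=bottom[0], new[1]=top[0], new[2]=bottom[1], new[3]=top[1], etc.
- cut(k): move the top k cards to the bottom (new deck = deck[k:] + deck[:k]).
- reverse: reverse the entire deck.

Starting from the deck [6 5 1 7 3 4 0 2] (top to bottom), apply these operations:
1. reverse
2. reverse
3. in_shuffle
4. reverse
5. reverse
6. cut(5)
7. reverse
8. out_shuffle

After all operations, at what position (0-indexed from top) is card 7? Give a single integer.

After op 1 (reverse): [2 0 4 3 7 1 5 6]
After op 2 (reverse): [6 5 1 7 3 4 0 2]
After op 3 (in_shuffle): [3 6 4 5 0 1 2 7]
After op 4 (reverse): [7 2 1 0 5 4 6 3]
After op 5 (reverse): [3 6 4 5 0 1 2 7]
After op 6 (cut(5)): [1 2 7 3 6 4 5 0]
After op 7 (reverse): [0 5 4 6 3 7 2 1]
After op 8 (out_shuffle): [0 3 5 7 4 2 6 1]
Card 7 is at position 3.

Answer: 3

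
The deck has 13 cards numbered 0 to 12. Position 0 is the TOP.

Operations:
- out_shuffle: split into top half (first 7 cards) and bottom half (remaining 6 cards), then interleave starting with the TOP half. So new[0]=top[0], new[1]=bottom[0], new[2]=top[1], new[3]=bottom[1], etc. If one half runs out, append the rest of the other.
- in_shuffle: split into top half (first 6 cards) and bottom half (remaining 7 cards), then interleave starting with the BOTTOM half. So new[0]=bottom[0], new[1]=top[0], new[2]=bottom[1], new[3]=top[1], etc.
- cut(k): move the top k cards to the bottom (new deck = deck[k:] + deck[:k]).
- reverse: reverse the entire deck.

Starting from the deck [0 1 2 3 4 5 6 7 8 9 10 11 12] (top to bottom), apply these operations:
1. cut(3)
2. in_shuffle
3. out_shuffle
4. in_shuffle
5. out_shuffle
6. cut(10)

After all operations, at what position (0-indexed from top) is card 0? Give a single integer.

Answer: 4

Derivation:
After op 1 (cut(3)): [3 4 5 6 7 8 9 10 11 12 0 1 2]
After op 2 (in_shuffle): [9 3 10 4 11 5 12 6 0 7 1 8 2]
After op 3 (out_shuffle): [9 6 3 0 10 7 4 1 11 8 5 2 12]
After op 4 (in_shuffle): [4 9 1 6 11 3 8 0 5 10 2 7 12]
After op 5 (out_shuffle): [4 0 9 5 1 10 6 2 11 7 3 12 8]
After op 6 (cut(10)): [3 12 8 4 0 9 5 1 10 6 2 11 7]
Card 0 is at position 4.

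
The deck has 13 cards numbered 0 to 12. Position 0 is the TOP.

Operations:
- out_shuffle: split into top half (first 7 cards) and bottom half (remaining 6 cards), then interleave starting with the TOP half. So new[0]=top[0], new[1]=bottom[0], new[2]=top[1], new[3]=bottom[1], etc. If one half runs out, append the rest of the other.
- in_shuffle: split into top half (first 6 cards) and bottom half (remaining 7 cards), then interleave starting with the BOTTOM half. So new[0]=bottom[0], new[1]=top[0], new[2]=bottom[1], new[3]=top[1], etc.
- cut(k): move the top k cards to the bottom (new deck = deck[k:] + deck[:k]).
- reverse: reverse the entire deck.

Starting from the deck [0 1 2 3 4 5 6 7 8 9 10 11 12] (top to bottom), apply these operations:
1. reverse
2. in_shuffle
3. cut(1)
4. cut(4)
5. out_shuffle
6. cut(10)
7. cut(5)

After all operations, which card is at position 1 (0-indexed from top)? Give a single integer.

Answer: 6

Derivation:
After op 1 (reverse): [12 11 10 9 8 7 6 5 4 3 2 1 0]
After op 2 (in_shuffle): [6 12 5 11 4 10 3 9 2 8 1 7 0]
After op 3 (cut(1)): [12 5 11 4 10 3 9 2 8 1 7 0 6]
After op 4 (cut(4)): [10 3 9 2 8 1 7 0 6 12 5 11 4]
After op 5 (out_shuffle): [10 0 3 6 9 12 2 5 8 11 1 4 7]
After op 6 (cut(10)): [1 4 7 10 0 3 6 9 12 2 5 8 11]
After op 7 (cut(5)): [3 6 9 12 2 5 8 11 1 4 7 10 0]
Position 1: card 6.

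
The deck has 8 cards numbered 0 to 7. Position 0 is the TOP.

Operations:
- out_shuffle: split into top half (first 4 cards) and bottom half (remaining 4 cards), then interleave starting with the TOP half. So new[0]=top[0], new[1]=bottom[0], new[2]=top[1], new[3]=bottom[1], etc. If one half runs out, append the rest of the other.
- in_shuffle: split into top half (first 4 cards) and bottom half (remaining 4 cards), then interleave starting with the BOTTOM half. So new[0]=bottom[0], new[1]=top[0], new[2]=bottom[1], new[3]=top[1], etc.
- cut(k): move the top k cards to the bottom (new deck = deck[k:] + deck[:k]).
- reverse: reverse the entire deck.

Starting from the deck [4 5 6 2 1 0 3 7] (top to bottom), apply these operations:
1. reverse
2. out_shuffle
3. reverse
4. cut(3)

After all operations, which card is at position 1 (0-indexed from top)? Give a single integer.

Answer: 6

Derivation:
After op 1 (reverse): [7 3 0 1 2 6 5 4]
After op 2 (out_shuffle): [7 2 3 6 0 5 1 4]
After op 3 (reverse): [4 1 5 0 6 3 2 7]
After op 4 (cut(3)): [0 6 3 2 7 4 1 5]
Position 1: card 6.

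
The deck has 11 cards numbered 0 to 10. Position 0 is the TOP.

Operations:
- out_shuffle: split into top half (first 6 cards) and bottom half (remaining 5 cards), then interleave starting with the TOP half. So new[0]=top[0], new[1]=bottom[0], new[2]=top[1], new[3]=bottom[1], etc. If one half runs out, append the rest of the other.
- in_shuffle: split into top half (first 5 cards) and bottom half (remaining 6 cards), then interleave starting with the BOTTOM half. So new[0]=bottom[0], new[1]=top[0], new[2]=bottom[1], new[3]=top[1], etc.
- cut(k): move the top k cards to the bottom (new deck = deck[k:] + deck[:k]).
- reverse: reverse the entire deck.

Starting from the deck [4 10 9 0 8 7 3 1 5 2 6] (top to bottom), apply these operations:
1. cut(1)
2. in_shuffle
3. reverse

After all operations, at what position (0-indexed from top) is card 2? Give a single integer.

After op 1 (cut(1)): [10 9 0 8 7 3 1 5 2 6 4]
After op 2 (in_shuffle): [3 10 1 9 5 0 2 8 6 7 4]
After op 3 (reverse): [4 7 6 8 2 0 5 9 1 10 3]
Card 2 is at position 4.

Answer: 4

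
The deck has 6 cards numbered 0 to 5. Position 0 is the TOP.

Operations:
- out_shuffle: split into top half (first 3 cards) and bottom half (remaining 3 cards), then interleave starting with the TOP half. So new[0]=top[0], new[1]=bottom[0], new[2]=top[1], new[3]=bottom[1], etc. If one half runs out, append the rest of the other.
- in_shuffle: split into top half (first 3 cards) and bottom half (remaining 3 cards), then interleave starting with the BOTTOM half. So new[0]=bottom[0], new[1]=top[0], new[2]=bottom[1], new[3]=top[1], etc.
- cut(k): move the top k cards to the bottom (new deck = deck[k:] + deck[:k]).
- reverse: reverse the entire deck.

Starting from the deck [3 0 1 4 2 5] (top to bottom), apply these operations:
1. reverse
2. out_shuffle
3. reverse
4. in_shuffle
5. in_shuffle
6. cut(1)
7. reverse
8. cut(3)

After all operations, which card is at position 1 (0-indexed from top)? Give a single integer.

After op 1 (reverse): [5 2 4 1 0 3]
After op 2 (out_shuffle): [5 1 2 0 4 3]
After op 3 (reverse): [3 4 0 2 1 5]
After op 4 (in_shuffle): [2 3 1 4 5 0]
After op 5 (in_shuffle): [4 2 5 3 0 1]
After op 6 (cut(1)): [2 5 3 0 1 4]
After op 7 (reverse): [4 1 0 3 5 2]
After op 8 (cut(3)): [3 5 2 4 1 0]
Position 1: card 5.

Answer: 5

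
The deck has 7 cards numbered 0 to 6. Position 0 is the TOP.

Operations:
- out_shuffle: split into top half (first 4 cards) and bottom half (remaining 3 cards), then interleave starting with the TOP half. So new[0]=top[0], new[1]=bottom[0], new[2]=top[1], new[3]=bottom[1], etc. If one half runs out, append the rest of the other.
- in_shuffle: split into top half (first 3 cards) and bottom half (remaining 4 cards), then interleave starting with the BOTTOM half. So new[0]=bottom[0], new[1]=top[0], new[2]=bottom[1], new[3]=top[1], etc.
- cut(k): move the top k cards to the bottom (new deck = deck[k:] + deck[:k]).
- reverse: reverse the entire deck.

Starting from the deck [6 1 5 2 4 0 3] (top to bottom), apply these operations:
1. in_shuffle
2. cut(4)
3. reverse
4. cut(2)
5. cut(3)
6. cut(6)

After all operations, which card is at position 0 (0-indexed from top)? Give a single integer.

Answer: 3

Derivation:
After op 1 (in_shuffle): [2 6 4 1 0 5 3]
After op 2 (cut(4)): [0 5 3 2 6 4 1]
After op 3 (reverse): [1 4 6 2 3 5 0]
After op 4 (cut(2)): [6 2 3 5 0 1 4]
After op 5 (cut(3)): [5 0 1 4 6 2 3]
After op 6 (cut(6)): [3 5 0 1 4 6 2]
Position 0: card 3.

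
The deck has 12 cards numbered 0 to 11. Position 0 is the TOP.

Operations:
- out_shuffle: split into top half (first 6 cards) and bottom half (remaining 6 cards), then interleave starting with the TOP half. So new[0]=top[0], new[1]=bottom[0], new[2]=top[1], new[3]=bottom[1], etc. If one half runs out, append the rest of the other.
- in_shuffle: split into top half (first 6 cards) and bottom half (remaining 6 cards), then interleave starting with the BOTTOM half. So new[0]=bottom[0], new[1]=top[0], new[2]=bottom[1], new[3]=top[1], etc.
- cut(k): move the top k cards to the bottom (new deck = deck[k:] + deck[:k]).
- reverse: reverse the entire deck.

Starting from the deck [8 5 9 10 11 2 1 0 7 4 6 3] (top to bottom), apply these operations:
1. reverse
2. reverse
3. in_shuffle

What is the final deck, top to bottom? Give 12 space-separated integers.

Answer: 1 8 0 5 7 9 4 10 6 11 3 2

Derivation:
After op 1 (reverse): [3 6 4 7 0 1 2 11 10 9 5 8]
After op 2 (reverse): [8 5 9 10 11 2 1 0 7 4 6 3]
After op 3 (in_shuffle): [1 8 0 5 7 9 4 10 6 11 3 2]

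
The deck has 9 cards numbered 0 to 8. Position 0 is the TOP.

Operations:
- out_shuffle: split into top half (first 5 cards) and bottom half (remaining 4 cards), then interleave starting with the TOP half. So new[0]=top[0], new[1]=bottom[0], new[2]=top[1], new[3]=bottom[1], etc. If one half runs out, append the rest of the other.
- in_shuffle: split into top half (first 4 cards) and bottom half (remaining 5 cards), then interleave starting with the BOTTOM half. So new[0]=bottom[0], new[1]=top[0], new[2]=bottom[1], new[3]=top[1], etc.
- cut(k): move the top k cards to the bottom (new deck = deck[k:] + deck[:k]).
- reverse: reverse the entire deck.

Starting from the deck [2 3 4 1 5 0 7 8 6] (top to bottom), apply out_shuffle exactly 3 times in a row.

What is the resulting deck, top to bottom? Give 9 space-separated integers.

Answer: 2 6 8 7 0 5 1 4 3

Derivation:
After op 1 (out_shuffle): [2 0 3 7 4 8 1 6 5]
After op 2 (out_shuffle): [2 8 0 1 3 6 7 5 4]
After op 3 (out_shuffle): [2 6 8 7 0 5 1 4 3]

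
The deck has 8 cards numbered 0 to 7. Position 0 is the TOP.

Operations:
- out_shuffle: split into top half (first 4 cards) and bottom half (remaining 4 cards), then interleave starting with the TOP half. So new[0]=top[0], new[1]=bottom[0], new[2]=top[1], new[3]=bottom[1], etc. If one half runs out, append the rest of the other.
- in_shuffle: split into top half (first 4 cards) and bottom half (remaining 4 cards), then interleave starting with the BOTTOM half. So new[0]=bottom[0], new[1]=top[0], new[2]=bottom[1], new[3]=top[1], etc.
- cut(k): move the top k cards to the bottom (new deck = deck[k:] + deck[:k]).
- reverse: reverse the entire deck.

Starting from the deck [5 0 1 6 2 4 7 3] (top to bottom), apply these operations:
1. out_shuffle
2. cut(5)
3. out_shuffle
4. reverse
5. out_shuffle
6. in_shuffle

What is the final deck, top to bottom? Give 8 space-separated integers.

After op 1 (out_shuffle): [5 2 0 4 1 7 6 3]
After op 2 (cut(5)): [7 6 3 5 2 0 4 1]
After op 3 (out_shuffle): [7 2 6 0 3 4 5 1]
After op 4 (reverse): [1 5 4 3 0 6 2 7]
After op 5 (out_shuffle): [1 0 5 6 4 2 3 7]
After op 6 (in_shuffle): [4 1 2 0 3 5 7 6]

Answer: 4 1 2 0 3 5 7 6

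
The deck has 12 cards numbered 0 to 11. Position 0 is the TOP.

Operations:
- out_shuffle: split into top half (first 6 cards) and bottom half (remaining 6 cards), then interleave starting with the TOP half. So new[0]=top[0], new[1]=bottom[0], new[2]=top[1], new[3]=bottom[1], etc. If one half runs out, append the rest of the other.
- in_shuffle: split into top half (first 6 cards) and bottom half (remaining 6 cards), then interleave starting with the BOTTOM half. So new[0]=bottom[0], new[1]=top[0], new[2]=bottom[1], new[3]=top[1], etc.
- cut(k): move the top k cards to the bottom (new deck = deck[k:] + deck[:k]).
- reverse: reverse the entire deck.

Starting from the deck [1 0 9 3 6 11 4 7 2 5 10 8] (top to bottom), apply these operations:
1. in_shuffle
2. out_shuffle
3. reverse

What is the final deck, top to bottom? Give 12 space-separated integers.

Answer: 11 9 8 2 6 0 10 7 3 1 5 4

Derivation:
After op 1 (in_shuffle): [4 1 7 0 2 9 5 3 10 6 8 11]
After op 2 (out_shuffle): [4 5 1 3 7 10 0 6 2 8 9 11]
After op 3 (reverse): [11 9 8 2 6 0 10 7 3 1 5 4]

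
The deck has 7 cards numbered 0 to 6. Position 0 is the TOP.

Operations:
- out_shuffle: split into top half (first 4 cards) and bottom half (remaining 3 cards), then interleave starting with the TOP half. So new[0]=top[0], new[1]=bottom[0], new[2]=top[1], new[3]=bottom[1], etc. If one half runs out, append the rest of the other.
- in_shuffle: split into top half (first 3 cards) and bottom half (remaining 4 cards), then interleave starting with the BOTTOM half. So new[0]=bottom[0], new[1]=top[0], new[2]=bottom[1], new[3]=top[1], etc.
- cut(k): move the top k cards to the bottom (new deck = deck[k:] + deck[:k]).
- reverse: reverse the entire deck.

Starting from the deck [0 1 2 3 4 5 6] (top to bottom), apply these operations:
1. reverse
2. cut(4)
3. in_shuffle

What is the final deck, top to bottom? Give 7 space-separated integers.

Answer: 6 2 5 1 4 0 3

Derivation:
After op 1 (reverse): [6 5 4 3 2 1 0]
After op 2 (cut(4)): [2 1 0 6 5 4 3]
After op 3 (in_shuffle): [6 2 5 1 4 0 3]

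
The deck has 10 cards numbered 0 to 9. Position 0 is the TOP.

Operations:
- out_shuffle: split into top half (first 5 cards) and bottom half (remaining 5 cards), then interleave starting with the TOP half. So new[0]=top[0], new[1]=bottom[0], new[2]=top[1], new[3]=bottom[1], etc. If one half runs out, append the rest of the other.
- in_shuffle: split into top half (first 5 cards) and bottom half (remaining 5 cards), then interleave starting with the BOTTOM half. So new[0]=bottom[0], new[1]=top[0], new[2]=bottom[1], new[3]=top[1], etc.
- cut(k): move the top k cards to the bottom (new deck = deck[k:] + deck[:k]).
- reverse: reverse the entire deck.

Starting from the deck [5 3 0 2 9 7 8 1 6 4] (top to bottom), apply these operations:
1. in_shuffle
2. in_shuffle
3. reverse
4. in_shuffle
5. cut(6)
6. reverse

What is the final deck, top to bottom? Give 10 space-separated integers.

After op 1 (in_shuffle): [7 5 8 3 1 0 6 2 4 9]
After op 2 (in_shuffle): [0 7 6 5 2 8 4 3 9 1]
After op 3 (reverse): [1 9 3 4 8 2 5 6 7 0]
After op 4 (in_shuffle): [2 1 5 9 6 3 7 4 0 8]
After op 5 (cut(6)): [7 4 0 8 2 1 5 9 6 3]
After op 6 (reverse): [3 6 9 5 1 2 8 0 4 7]

Answer: 3 6 9 5 1 2 8 0 4 7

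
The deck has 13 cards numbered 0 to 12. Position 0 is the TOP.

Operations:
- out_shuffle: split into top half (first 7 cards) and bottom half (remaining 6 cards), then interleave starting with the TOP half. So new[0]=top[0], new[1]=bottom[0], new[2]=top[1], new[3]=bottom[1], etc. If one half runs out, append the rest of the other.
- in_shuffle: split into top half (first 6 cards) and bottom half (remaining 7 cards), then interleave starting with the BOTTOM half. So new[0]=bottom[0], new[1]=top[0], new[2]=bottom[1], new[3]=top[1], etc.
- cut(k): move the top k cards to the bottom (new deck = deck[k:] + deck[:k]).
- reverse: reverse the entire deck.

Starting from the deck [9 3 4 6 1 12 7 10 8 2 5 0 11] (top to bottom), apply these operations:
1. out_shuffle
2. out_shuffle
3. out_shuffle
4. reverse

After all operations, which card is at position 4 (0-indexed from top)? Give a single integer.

Answer: 3

Derivation:
After op 1 (out_shuffle): [9 10 3 8 4 2 6 5 1 0 12 11 7]
After op 2 (out_shuffle): [9 5 10 1 3 0 8 12 4 11 2 7 6]
After op 3 (out_shuffle): [9 12 5 4 10 11 1 2 3 7 0 6 8]
After op 4 (reverse): [8 6 0 7 3 2 1 11 10 4 5 12 9]
Position 4: card 3.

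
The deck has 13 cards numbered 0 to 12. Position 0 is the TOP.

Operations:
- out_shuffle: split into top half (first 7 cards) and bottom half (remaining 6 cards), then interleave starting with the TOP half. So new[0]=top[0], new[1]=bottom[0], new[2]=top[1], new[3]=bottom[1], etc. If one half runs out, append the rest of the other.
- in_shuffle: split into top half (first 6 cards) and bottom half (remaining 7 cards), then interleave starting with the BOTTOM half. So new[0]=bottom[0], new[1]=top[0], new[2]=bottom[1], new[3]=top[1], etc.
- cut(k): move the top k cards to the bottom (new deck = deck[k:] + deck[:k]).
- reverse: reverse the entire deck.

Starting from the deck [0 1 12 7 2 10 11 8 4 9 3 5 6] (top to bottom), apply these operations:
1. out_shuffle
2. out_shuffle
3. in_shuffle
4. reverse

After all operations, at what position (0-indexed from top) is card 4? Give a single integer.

Answer: 12

Derivation:
After op 1 (out_shuffle): [0 8 1 4 12 9 7 3 2 5 10 6 11]
After op 2 (out_shuffle): [0 3 8 2 1 5 4 10 12 6 9 11 7]
After op 3 (in_shuffle): [4 0 10 3 12 8 6 2 9 1 11 5 7]
After op 4 (reverse): [7 5 11 1 9 2 6 8 12 3 10 0 4]
Card 4 is at position 12.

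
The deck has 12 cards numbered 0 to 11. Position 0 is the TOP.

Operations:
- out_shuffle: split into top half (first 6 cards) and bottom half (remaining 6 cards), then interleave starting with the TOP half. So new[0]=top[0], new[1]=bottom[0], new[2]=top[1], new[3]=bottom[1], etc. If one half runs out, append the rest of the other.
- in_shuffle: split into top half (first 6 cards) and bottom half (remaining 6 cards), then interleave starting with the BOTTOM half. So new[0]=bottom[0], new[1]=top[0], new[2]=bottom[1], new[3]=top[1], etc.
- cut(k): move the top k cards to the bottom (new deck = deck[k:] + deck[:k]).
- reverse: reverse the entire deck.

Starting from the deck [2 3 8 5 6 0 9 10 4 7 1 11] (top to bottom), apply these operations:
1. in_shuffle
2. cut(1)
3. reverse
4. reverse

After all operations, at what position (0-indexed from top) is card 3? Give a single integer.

Answer: 2

Derivation:
After op 1 (in_shuffle): [9 2 10 3 4 8 7 5 1 6 11 0]
After op 2 (cut(1)): [2 10 3 4 8 7 5 1 6 11 0 9]
After op 3 (reverse): [9 0 11 6 1 5 7 8 4 3 10 2]
After op 4 (reverse): [2 10 3 4 8 7 5 1 6 11 0 9]
Card 3 is at position 2.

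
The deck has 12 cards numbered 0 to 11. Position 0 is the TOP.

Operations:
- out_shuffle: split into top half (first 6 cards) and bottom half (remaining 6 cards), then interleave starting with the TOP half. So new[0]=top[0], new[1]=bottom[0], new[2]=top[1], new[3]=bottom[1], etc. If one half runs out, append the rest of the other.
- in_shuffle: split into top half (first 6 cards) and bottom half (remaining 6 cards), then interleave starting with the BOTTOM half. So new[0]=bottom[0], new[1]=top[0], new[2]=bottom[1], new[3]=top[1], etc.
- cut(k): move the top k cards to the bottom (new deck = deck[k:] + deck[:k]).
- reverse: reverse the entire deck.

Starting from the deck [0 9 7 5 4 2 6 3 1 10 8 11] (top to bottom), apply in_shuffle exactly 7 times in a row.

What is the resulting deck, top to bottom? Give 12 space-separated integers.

Answer: 2 11 4 8 5 10 7 1 9 3 0 6

Derivation:
After op 1 (in_shuffle): [6 0 3 9 1 7 10 5 8 4 11 2]
After op 2 (in_shuffle): [10 6 5 0 8 3 4 9 11 1 2 7]
After op 3 (in_shuffle): [4 10 9 6 11 5 1 0 2 8 7 3]
After op 4 (in_shuffle): [1 4 0 10 2 9 8 6 7 11 3 5]
After op 5 (in_shuffle): [8 1 6 4 7 0 11 10 3 2 5 9]
After op 6 (in_shuffle): [11 8 10 1 3 6 2 4 5 7 9 0]
After op 7 (in_shuffle): [2 11 4 8 5 10 7 1 9 3 0 6]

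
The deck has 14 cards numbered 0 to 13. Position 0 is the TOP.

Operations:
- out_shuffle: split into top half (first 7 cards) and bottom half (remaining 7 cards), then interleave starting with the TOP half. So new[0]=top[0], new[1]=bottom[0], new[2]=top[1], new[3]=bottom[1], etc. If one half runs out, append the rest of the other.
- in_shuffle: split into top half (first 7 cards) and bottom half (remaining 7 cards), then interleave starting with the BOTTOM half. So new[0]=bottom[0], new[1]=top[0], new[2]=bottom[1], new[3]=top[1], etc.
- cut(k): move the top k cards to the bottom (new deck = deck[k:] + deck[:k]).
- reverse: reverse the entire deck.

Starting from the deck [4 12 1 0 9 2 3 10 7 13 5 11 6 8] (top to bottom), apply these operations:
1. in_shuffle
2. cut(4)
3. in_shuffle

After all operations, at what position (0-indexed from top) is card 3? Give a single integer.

Answer: 4

Derivation:
After op 1 (in_shuffle): [10 4 7 12 13 1 5 0 11 9 6 2 8 3]
After op 2 (cut(4)): [13 1 5 0 11 9 6 2 8 3 10 4 7 12]
After op 3 (in_shuffle): [2 13 8 1 3 5 10 0 4 11 7 9 12 6]
Card 3 is at position 4.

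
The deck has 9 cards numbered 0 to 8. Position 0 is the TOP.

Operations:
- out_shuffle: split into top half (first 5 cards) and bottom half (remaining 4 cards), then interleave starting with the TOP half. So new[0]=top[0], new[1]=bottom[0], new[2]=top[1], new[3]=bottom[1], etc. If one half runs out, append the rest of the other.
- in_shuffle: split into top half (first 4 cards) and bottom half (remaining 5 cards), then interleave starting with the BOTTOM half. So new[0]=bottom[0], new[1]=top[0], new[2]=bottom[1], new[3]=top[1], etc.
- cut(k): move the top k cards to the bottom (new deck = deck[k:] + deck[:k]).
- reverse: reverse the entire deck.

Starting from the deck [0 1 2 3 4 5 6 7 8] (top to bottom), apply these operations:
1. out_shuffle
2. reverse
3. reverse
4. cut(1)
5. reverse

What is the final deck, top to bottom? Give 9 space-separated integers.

After op 1 (out_shuffle): [0 5 1 6 2 7 3 8 4]
After op 2 (reverse): [4 8 3 7 2 6 1 5 0]
After op 3 (reverse): [0 5 1 6 2 7 3 8 4]
After op 4 (cut(1)): [5 1 6 2 7 3 8 4 0]
After op 5 (reverse): [0 4 8 3 7 2 6 1 5]

Answer: 0 4 8 3 7 2 6 1 5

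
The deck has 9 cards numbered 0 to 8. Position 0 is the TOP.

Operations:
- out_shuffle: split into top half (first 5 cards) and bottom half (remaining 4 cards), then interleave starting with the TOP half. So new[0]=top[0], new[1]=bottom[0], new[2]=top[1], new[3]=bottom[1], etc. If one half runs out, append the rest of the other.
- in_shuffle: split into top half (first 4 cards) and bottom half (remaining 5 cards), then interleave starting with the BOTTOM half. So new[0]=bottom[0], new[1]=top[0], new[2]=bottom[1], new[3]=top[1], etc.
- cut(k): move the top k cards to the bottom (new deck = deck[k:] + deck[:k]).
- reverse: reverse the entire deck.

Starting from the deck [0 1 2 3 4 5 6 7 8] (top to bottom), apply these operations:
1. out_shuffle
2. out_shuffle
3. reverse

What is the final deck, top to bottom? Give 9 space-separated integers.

After op 1 (out_shuffle): [0 5 1 6 2 7 3 8 4]
After op 2 (out_shuffle): [0 7 5 3 1 8 6 4 2]
After op 3 (reverse): [2 4 6 8 1 3 5 7 0]

Answer: 2 4 6 8 1 3 5 7 0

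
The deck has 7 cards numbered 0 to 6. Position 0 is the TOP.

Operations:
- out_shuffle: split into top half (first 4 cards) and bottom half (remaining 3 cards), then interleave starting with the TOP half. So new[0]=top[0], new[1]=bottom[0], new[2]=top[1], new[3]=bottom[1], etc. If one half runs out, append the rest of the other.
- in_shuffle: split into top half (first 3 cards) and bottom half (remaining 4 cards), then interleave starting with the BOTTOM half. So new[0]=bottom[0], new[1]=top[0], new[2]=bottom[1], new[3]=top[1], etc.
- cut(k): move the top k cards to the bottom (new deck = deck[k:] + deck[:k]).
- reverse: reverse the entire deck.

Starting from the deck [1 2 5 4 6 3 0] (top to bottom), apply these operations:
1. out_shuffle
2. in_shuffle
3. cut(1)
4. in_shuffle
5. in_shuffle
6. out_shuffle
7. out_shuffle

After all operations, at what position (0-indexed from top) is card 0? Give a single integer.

After op 1 (out_shuffle): [1 6 2 3 5 0 4]
After op 2 (in_shuffle): [3 1 5 6 0 2 4]
After op 3 (cut(1)): [1 5 6 0 2 4 3]
After op 4 (in_shuffle): [0 1 2 5 4 6 3]
After op 5 (in_shuffle): [5 0 4 1 6 2 3]
After op 6 (out_shuffle): [5 6 0 2 4 3 1]
After op 7 (out_shuffle): [5 4 6 3 0 1 2]
Card 0 is at position 4.

Answer: 4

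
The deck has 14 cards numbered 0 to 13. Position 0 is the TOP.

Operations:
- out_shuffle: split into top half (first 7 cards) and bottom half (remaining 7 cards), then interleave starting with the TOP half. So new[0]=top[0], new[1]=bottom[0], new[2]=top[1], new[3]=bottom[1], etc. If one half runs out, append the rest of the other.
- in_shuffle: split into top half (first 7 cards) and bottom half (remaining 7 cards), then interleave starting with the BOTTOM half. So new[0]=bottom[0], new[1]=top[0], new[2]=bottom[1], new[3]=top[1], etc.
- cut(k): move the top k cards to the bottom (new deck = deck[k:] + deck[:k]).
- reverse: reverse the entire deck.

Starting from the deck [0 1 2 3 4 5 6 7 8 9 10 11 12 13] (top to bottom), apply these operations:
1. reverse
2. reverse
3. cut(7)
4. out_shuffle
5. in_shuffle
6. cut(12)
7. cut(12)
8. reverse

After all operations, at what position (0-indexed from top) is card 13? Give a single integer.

Answer: 13

Derivation:
After op 1 (reverse): [13 12 11 10 9 8 7 6 5 4 3 2 1 0]
After op 2 (reverse): [0 1 2 3 4 5 6 7 8 9 10 11 12 13]
After op 3 (cut(7)): [7 8 9 10 11 12 13 0 1 2 3 4 5 6]
After op 4 (out_shuffle): [7 0 8 1 9 2 10 3 11 4 12 5 13 6]
After op 5 (in_shuffle): [3 7 11 0 4 8 12 1 5 9 13 2 6 10]
After op 6 (cut(12)): [6 10 3 7 11 0 4 8 12 1 5 9 13 2]
After op 7 (cut(12)): [13 2 6 10 3 7 11 0 4 8 12 1 5 9]
After op 8 (reverse): [9 5 1 12 8 4 0 11 7 3 10 6 2 13]
Card 13 is at position 13.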